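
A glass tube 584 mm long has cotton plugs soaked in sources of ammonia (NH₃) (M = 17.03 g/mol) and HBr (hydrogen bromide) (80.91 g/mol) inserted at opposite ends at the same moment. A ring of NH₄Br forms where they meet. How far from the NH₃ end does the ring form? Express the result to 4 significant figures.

Graham's law gives d_NH₃/d_HBr = rate_NH₃/rate_HBr = √(M_HBr/M_NH₃) = √(80.91/17.03) = 2.180.
With d_NH₃ + d_HBr = 584 mm, d_HBr = 584/(1 + 2.180) = 183.7 mm.
d_NH₃ = 584 − 183.7 = 400.3 mm.

400.3 mm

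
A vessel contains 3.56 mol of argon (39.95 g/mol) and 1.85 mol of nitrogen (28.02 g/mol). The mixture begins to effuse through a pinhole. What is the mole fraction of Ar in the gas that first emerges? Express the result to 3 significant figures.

0.617

Each component's effusion rate ∝ (its partial pressure)·(1/√M) ∝ n_i/√M_i.
So x_Ar in the escaping gas = (n_Ar/√M_Ar) / Σ(n_i/√M_i)
= (3.56/√39.95) / (3.56/√39.95 + 1.85/√28.02) = 0.5632/(0.5632 + 0.3495) = 0.617.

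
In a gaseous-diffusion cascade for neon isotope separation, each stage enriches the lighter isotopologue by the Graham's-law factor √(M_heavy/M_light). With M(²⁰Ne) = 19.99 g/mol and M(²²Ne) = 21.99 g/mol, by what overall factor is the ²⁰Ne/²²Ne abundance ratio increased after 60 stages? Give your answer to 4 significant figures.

Each stage multiplies the ratio by α = √(21.99/19.99), so after 60 stages the overall factor is α^60 = (21.99/19.99)^(60/2).
= 1.10005^30 = 17.47.

17.47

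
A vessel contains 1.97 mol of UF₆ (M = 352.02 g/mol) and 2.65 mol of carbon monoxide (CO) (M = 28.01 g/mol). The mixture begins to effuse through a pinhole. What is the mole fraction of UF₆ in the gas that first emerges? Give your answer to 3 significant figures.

Rate_i ∝ x_i/√M_i (Graham's law weighted by mole fraction), so the effusate composition follows n_i/√M_i.
x_UF₆(eff) = (n_UF₆/√M_UF₆) / (n_UF₆/√M_UF₆ + n_CO/√M_CO)
= (1.97/√352.02) / (1.97/√352.02 + 2.65/√28.01) = 0.1050/(0.1050 + 0.5007) = 0.173.

0.173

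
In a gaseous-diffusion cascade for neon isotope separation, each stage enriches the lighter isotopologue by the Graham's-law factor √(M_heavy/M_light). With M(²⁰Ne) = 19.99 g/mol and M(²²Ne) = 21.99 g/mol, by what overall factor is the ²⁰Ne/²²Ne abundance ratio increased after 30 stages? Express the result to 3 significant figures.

After 30 stages the ratio has grown by (√(21.99/19.99))^30 = (21.99/19.99)^(30/2).
= 1.10005^15 = 4.18.

4.18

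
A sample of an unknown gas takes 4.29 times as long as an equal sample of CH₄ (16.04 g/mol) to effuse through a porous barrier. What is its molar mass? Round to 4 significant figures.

295.2 g/mol

From Graham's law, t_X/t_CH₄ = √(M_X/M_CH₄).
4.29 = √(M_X/16.04)
M_X = 16.04 × 4.29² = 16.04 × 18.40 = 295.2 g/mol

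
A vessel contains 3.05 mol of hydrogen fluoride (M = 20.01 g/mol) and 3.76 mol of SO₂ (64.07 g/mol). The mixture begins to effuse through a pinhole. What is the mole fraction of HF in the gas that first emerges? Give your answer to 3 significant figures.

0.592

Each component's effusion rate ∝ (its partial pressure)·(1/√M) ∝ n_i/√M_i.
So x_HF in the escaping gas = (n_HF/√M_HF) / Σ(n_i/√M_i)
= (3.05/√20.01) / (3.05/√20.01 + 3.76/√64.07) = 0.6818/(0.6818 + 0.4697) = 0.592.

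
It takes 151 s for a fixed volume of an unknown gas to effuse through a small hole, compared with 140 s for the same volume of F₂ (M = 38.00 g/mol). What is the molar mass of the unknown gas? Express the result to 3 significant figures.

Graham's law gives t_X/t_F₂ = √(M_X/M_F₂).
151/140 = 1.079 = √(M_X/38.00)
M_X = 38.00 × 1.079² = 38.00 × 1.163 = 44.2 g/mol

44.2 g/mol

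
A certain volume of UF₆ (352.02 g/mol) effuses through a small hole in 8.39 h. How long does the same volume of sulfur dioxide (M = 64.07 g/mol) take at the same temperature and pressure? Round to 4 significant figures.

By Graham's law, t_SO₂/t_UF₆ = √(M_SO₂/M_UF₆) = √(64.07/352.02) = √0.1820 = 0.4266.
So the time for SO₂ is 8.39 × 0.4266 = 3.579 h.

3.579 h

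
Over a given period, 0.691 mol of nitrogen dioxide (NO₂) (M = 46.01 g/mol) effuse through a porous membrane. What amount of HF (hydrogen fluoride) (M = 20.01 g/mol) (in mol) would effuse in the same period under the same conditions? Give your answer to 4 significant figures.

1.048 mol

From Graham's law, rate_HF/rate_NO₂ = √(M_NO₂/M_HF) = √(46.01/20.01) = √2.299 = 1.516.
So the amount for HF is 0.691 × 1.516 = 1.048 mol.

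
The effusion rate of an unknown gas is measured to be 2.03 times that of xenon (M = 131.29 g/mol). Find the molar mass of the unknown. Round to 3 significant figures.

Since effusion rate ∝ 1/√M, rate_X/rate_Xe = √(M_Xe/M_X).
2.03 = √(131.29/M_X)
M_X = 131.29 / 2.03² = 131.29 / 4.121 = 31.9 g/mol

31.9 g/mol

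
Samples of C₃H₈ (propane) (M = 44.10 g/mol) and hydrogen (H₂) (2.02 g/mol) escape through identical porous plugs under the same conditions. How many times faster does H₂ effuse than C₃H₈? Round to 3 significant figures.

4.67

Using Graham's law: rate_H₂/rate_C₃H₈ = √(M_C₃H₈/M_H₂) = √(44.10/2.02) = √21.83 = 4.67.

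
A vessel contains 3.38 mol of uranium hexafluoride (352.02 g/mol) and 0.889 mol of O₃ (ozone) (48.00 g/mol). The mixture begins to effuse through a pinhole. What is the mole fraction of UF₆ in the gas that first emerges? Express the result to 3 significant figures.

Effusion rate of each component ∝ n_i/√M_i (partial pressure × 1/√M).
Mole fraction of UF₆ in the effusate = (n_UF₆/√M_UF₆) / (n_UF₆/√M_UF₆ + n_O₃/√M_O₃)
= (3.38/√352.02) / (3.38/√352.02 + 0.889/√48.00) = 0.1801/(0.1801 + 0.1283) = 0.584.

0.584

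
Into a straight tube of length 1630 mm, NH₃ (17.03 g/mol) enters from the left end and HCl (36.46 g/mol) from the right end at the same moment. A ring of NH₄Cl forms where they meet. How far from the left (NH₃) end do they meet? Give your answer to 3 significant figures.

968 mm

In equal time, each gas travels a distance ∝ its rate ∝ 1/√M, so d_NH₃/d_HCl = √(M_HCl/M_NH₃) = √(36.46/17.03) = 1.463.
With d_NH₃ + d_HCl = 1630 mm, d_HCl = 1630/(1 + 1.463) = 661.7 mm.
d_NH₃ = 1630 − 661.7 = 968 mm.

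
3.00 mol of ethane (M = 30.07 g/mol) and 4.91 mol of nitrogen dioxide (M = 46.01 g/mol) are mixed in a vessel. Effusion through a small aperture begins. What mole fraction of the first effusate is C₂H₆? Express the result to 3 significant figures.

Each component's effusion rate ∝ (its partial pressure)·(1/√M) ∝ n_i/√M_i.
x_C₂H₆(eff) = (n_C₂H₆/√M_C₂H₆) / (n_C₂H₆/√M_C₂H₆ + n_NO₂/√M_NO₂)
= (3.00/√30.07) / (3.00/√30.07 + 4.91/√46.01) = 0.5471/(0.5471 + 0.7239) = 0.430.

0.430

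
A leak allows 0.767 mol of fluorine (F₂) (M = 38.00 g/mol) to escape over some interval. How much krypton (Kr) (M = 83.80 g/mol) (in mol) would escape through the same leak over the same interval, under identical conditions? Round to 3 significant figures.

Using Graham's law: rate_Kr/rate_F₂ = √(M_F₂/M_Kr) = √(38.00/83.80) = √0.4535 = 0.6734.
So the amount for Kr is 0.767 × 0.6734 = 0.516 mol.

0.516 mol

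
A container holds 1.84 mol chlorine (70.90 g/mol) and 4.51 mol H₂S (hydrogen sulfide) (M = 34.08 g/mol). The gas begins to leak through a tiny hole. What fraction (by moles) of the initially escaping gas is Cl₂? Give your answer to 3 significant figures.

The effusion rate of species i is ∝ p_i/√M_i ∝ n_i/√M_i.
So x_Cl₂ in the escaping gas = (n_Cl₂/√M_Cl₂) / Σ(n_i/√M_i)
= (1.84/√70.90) / (1.84/√70.90 + 4.51/√34.08) = 0.2185/(0.2185 + 0.7726) = 0.220.

0.220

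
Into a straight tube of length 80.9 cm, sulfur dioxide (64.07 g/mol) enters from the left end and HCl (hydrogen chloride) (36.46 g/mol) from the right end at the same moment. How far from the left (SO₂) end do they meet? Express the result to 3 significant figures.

Graham's law gives d_SO₂/d_HCl = rate_SO₂/rate_HCl = √(M_HCl/M_SO₂) = √(36.46/64.07) = 0.7544.
With d_SO₂ + d_HCl = 80.9 cm, d_HCl = 80.9/(1 + 0.7544) = 46.11 cm.
d_SO₂ = 80.9 − 46.11 = 34.8 cm.

34.8 cm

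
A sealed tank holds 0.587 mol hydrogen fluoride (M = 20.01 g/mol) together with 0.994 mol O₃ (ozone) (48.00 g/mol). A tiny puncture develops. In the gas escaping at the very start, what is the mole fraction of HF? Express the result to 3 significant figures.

Effusion rate of each component ∝ n_i/√M_i (partial pressure × 1/√M).
x_HF(eff) = (n_HF/√M_HF) / (n_HF/√M_HF + n_O₃/√M_O₃)
= (0.587/√20.01) / (0.587/√20.01 + 0.994/√48.00) = 0.1312/(0.1312 + 0.1435) = 0.478.

0.478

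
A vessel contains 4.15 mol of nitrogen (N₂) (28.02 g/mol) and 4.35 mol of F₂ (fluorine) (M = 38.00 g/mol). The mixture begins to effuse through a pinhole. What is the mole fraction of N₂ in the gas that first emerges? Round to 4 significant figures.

Each component's effusion rate ∝ (its partial pressure)·(1/√M) ∝ n_i/√M_i.
So x_N₂ in the escaping gas = (n_N₂/√M_N₂) / Σ(n_i/√M_i)
= (4.15/√28.02) / (4.15/√28.02 + 4.35/√38.00) = 0.7840/(0.7840 + 0.7057) = 0.5263.

0.5263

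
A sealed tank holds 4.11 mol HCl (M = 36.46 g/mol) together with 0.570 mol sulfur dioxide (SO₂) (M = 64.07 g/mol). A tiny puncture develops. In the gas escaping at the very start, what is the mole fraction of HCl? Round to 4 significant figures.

0.9053

Each component's effusion rate ∝ (its partial pressure)·(1/√M) ∝ n_i/√M_i.
x_HCl(eff) = (n_HCl/√M_HCl) / (n_HCl/√M_HCl + n_SO₂/√M_SO₂)
= (4.11/√36.46) / (4.11/√36.46 + 0.570/√64.07) = 0.6807/(0.6807 + 0.07121) = 0.9053.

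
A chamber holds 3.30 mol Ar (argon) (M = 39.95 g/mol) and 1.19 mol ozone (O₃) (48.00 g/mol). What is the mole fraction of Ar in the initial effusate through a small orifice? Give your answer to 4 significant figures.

Effusion rate of each component ∝ n_i/√M_i (partial pressure × 1/√M).
So x_Ar in the escaping gas = (n_Ar/√M_Ar) / Σ(n_i/√M_i)
= (3.30/√39.95) / (3.30/√39.95 + 1.19/√48.00) = 0.5221/(0.5221 + 0.1718) = 0.7525.

0.7525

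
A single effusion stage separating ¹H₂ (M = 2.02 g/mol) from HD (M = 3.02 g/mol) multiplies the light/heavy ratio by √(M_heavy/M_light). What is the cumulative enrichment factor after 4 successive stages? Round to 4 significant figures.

2.235

Each stage multiplies the ratio by α = √(3.02/2.02), so after 4 stages the overall factor is α^4 = (3.02/2.02)^(4/2).
= 1.49505^2 = 2.235.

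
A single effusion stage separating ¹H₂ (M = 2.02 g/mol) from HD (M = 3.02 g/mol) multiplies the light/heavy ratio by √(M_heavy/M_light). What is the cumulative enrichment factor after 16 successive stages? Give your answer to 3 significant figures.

After 16 stages the ratio has grown by (√(3.02/2.02))^16 = (3.02/2.02)^(16/2).
= 1.49505^8 = 25.0.

25.0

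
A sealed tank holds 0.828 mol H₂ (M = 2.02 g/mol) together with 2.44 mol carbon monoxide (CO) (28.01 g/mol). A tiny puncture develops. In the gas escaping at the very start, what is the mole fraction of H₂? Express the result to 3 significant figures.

Each component's effusion rate ∝ (its partial pressure)·(1/√M) ∝ n_i/√M_i.
So x_H₂ in the escaping gas = (n_H₂/√M_H₂) / Σ(n_i/√M_i)
= (0.828/√2.02) / (0.828/√2.02 + 2.44/√28.01) = 0.5826/(0.5826 + 0.4610) = 0.558.

0.558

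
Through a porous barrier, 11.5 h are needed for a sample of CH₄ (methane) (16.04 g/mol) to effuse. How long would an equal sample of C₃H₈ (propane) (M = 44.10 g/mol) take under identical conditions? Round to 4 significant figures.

19.07 h

Using Graham's law: t_C₃H₈/t_CH₄ = √(M_C₃H₈/M_CH₄) = √(44.10/16.04) = √2.749 = 1.658.
So the time for C₃H₈ is 11.5 × 1.658 = 19.07 h.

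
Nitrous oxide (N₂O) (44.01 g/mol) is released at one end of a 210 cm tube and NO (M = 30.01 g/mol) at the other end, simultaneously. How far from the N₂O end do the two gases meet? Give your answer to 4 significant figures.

The fronts meet when d_N₂O + d_NO = L with d_N₂O/d_NO = √(M_NO/M_N₂O) (Graham's law). Here √(M_NO/M_N₂O) = √(30.01/44.01) = 0.8258.
With d_N₂O + d_NO = 210 cm, d_NO = 210/(1 + 0.8258) = 115.0 cm.
d_N₂O = 210 − 115.0 = 94.98 cm.

94.98 cm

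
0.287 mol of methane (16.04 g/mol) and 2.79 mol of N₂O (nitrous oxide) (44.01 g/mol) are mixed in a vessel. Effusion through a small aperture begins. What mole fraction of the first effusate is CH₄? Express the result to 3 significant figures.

Effusion rate of each component ∝ n_i/√M_i (partial pressure × 1/√M).
Mole fraction of CH₄ in the effusate = (n_CH₄/√M_CH₄) / (n_CH₄/√M_CH₄ + n_N₂O/√M_N₂O)
= (0.287/√16.04) / (0.287/√16.04 + 2.79/√44.01) = 0.07166/(0.07166 + 0.4206) = 0.146.

0.146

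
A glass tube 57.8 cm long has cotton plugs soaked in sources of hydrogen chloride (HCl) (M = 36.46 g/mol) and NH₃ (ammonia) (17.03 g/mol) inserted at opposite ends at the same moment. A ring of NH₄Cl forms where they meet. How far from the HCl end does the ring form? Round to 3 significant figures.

The fronts meet when d_HCl + d_NH₃ = L with d_HCl/d_NH₃ = √(M_NH₃/M_HCl) (Graham's law). Here √(M_NH₃/M_HCl) = √(17.03/36.46) = 0.6834.
With d_HCl + d_NH₃ = 57.8 cm, d_NH₃ = 57.8/(1 + 0.6834) = 34.33 cm.
d_HCl = 57.8 − 34.33 = 23.5 cm.

23.5 cm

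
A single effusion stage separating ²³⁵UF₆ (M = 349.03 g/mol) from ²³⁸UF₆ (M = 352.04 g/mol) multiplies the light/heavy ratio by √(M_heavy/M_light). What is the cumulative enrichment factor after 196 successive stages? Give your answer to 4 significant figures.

2.320

The single-stage factor is √(M_heavy/M_light), so 196 stages give [√(352.04/349.03)]^196 = (352.04/349.03)^(196/2).
= 1.00862^98 = 2.320.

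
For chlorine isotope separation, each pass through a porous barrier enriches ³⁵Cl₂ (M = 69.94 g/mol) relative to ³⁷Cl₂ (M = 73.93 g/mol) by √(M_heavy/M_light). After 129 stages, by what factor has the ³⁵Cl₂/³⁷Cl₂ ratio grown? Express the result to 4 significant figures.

35.82

The single-stage factor is √(M_heavy/M_light), so 129 stages give [√(73.93/69.94)]^129 = (73.93/69.94)^(129/2).
= 1.05705^(129/2) = 35.82.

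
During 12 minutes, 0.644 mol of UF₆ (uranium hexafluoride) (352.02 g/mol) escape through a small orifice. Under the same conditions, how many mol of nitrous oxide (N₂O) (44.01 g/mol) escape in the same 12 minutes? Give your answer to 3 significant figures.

1.82 mol

Graham's law gives rate_N₂O/rate_UF₆ = √(M_UF₆/M_N₂O) = √(352.02/44.01) = √7.999 = 2.828.
So the amount for N₂O is 0.644 × 2.828 = 1.82 mol.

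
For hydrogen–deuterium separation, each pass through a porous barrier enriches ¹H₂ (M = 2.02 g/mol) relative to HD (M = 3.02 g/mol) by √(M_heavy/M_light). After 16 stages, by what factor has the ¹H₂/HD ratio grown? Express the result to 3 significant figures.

25.0

Overall factor = α^16 with α = √(3.02/2.02), i.e. (3.02/2.02)^(16/2).
= 1.49505^8 = 25.0.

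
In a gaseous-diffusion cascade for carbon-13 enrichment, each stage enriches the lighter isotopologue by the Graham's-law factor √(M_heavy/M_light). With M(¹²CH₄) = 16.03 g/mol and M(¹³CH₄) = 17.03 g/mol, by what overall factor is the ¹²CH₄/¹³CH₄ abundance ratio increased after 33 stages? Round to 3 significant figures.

Overall factor = α^33 with α = √(17.03/16.03), i.e. (17.03/16.03)^(33/2).
= 1.06238^(33/2) = 2.71.

2.71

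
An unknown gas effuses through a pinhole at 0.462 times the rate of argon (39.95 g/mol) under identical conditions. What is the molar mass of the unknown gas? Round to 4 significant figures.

187.2 g/mol

From Graham's law, rate_X/rate_Ar = √(M_Ar/M_X).
0.462 = √(39.95/M_X)
M_X = 39.95 / 0.462² = 39.95 / 0.2134 = 187.2 g/mol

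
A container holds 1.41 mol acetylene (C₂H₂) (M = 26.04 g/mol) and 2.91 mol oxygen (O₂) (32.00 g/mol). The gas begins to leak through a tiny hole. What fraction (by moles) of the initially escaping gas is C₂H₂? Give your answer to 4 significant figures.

Rate_i ∝ x_i/√M_i (Graham's law weighted by mole fraction), so the effusate composition follows n_i/√M_i.
x_C₂H₂(eff) = (n_C₂H₂/√M_C₂H₂) / (n_C₂H₂/√M_C₂H₂ + n_O₂/√M_O₂)
= (1.41/√26.04) / (1.41/√26.04 + 2.91/√32.00) = 0.2763/(0.2763 + 0.5144) = 0.3494.

0.3494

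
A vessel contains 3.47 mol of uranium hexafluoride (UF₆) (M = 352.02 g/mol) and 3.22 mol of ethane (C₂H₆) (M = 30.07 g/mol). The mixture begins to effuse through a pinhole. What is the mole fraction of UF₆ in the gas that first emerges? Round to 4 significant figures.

Rate_i ∝ x_i/√M_i (Graham's law weighted by mole fraction), so the effusate composition follows n_i/√M_i.
So x_UF₆ in the escaping gas = (n_UF₆/√M_UF₆) / Σ(n_i/√M_i)
= (3.47/√352.02) / (3.47/√352.02 + 3.22/√30.07) = 0.1849/(0.1849 + 0.5872) = 0.2395.

0.2395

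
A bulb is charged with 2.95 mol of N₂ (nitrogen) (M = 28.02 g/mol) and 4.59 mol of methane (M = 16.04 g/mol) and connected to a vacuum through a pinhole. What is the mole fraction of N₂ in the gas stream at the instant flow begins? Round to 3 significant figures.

The effusion rate of species i is ∝ p_i/√M_i ∝ n_i/√M_i.
x_N₂(eff) = (n_N₂/√M_N₂) / (n_N₂/√M_N₂ + n_CH₄/√M_CH₄)
= (2.95/√28.02) / (2.95/√28.02 + 4.59/√16.04) = 0.5573/(0.5573 + 1.146) = 0.327.

0.327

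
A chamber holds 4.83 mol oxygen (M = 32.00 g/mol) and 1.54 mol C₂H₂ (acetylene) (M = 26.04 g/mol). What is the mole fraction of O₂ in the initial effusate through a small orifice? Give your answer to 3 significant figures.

The effusion rate of species i is ∝ p_i/√M_i ∝ n_i/√M_i.
Mole fraction of O₂ in the effusate = (n_O₂/√M_O₂) / (n_O₂/√M_O₂ + n_C₂H₂/√M_C₂H₂)
= (4.83/√32.00) / (4.83/√32.00 + 1.54/√26.04) = 0.8538/(0.8538 + 0.3018) = 0.739.

0.739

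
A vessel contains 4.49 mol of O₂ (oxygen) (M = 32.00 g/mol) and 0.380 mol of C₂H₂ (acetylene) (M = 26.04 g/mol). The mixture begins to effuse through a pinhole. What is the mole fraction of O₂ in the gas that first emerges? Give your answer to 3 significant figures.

The effusion rate of species i is ∝ p_i/√M_i ∝ n_i/√M_i.
So x_O₂ in the escaping gas = (n_O₂/√M_O₂) / Σ(n_i/√M_i)
= (4.49/√32.00) / (4.49/√32.00 + 0.380/√26.04) = 0.7937/(0.7937 + 0.07447) = 0.914.

0.914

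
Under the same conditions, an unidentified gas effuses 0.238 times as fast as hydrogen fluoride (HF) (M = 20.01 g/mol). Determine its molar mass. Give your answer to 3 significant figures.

From Graham's law, rate_X/rate_HF = √(M_HF/M_X).
0.238 = √(20.01/M_X)
M_X = 20.01 / 0.238² = 20.01 / 0.05664 = 353 g/mol

353 g/mol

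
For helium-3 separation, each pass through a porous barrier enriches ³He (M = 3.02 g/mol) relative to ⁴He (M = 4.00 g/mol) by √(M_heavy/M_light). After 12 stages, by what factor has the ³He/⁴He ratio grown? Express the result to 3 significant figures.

Overall factor = α^12 with α = √(4.00/3.02), i.e. (4.00/3.02)^(12/2).
= 1.32450^6 = 5.40.

5.40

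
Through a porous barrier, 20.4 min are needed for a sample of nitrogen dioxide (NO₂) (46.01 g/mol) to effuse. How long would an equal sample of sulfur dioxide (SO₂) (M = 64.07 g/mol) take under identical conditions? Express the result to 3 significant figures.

24.1 min

Since effusion rate ∝ 1/√M, t_SO₂/t_NO₂ = √(M_SO₂/M_NO₂) = √(64.07/46.01) = √1.393 = 1.180.
So the time for SO₂ is 20.4 × 1.180 = 24.1 min.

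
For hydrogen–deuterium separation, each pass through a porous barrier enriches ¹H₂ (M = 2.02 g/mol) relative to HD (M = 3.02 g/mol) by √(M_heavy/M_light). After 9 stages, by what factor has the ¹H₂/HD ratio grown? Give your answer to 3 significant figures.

Each stage multiplies the ratio by α = √(3.02/2.02), so after 9 stages the overall factor is α^9 = (3.02/2.02)^(9/2).
= 1.49505^(9/2) = 6.11.

6.11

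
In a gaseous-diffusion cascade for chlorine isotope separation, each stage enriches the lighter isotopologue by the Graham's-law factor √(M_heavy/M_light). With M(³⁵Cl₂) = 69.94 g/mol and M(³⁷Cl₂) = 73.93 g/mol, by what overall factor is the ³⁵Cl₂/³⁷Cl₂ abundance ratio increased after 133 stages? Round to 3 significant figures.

40.0

After 133 stages the ratio has grown by (√(73.93/69.94))^133 = (73.93/69.94)^(133/2).
= 1.05705^(133/2) = 40.0.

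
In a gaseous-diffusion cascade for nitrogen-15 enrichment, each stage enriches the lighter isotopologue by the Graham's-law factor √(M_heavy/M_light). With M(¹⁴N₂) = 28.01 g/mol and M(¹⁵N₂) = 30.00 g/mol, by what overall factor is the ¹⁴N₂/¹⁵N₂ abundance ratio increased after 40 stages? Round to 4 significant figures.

3.946

Overall factor = α^40 with α = √(30.00/28.01), i.e. (30.00/28.01)^(40/2).
= 1.07105^20 = 3.946.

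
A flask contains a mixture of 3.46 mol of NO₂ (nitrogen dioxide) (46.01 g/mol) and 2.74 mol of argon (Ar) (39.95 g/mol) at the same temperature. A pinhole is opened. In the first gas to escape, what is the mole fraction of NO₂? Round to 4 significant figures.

0.5406

Effusion rate of each component ∝ n_i/√M_i (partial pressure × 1/√M).
So x_NO₂ in the escaping gas = (n_NO₂/√M_NO₂) / Σ(n_i/√M_i)
= (3.46/√46.01) / (3.46/√46.01 + 2.74/√39.95) = 0.5101/(0.5101 + 0.4335) = 0.5406.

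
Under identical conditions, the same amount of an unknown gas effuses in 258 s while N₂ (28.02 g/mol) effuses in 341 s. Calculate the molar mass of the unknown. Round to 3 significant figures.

16.0 g/mol

By Graham's law, t_X/t_N₂ = √(M_X/M_N₂).
258/341 = 0.7566 = √(M_X/28.02)
M_X = 28.02 × 0.7566² = 28.02 × 0.5724 = 16.0 g/mol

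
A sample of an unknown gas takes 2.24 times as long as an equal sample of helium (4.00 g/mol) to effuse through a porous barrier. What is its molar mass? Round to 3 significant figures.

From Graham's law, t_X/t_He = √(M_X/M_He).
2.24 = √(M_X/4.00)
M_X = 4.00 × 2.24² = 4.00 × 5.018 = 20.1 g/mol

20.1 g/mol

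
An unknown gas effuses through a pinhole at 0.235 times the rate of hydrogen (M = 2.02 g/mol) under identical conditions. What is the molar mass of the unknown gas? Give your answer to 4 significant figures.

By Graham's law, rate_X/rate_H₂ = √(M_H₂/M_X).
0.235 = √(2.02/M_X)
M_X = 2.02 / 0.235² = 2.02 / 0.05522 = 36.58 g/mol

36.58 g/mol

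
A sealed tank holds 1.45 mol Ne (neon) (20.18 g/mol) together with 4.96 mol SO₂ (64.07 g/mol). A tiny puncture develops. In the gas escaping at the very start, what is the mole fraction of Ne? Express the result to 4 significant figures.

Each component's effusion rate ∝ (its partial pressure)·(1/√M) ∝ n_i/√M_i.
Mole fraction of Ne in the effusate = (n_Ne/√M_Ne) / (n_Ne/√M_Ne + n_SO₂/√M_SO₂)
= (1.45/√20.18) / (1.45/√20.18 + 4.96/√64.07) = 0.3228/(0.3228 + 0.6197) = 0.3425.

0.3425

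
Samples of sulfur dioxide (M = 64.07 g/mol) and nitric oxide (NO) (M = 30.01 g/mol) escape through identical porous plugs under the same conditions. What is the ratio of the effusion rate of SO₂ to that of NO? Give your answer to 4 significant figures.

0.6844

By Graham's law, rate_SO₂/rate_NO = √(M_NO/M_SO₂) = √(30.01/64.07) = √0.4684 = 0.6844.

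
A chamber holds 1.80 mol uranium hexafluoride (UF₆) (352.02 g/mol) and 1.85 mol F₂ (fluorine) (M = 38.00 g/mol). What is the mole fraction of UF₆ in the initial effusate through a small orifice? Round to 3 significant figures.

Each component's effusion rate ∝ (its partial pressure)·(1/√M) ∝ n_i/√M_i.
Mole fraction of UF₆ in the effusate = (n_UF₆/√M_UF₆) / (n_UF₆/√M_UF₆ + n_F₂/√M_F₂)
= (1.80/√352.02) / (1.80/√352.02 + 1.85/√38.00) = 0.09594/(0.09594 + 0.3001) = 0.242.

0.242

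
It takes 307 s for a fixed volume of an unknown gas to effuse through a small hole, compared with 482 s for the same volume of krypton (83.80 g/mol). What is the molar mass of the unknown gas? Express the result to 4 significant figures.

34.00 g/mol

Graham's law gives t_X/t_Kr = √(M_X/M_Kr).
307/482 = 0.6369 = √(M_X/83.80)
M_X = 83.80 × 0.6369² = 83.80 × 0.4057 = 34.00 g/mol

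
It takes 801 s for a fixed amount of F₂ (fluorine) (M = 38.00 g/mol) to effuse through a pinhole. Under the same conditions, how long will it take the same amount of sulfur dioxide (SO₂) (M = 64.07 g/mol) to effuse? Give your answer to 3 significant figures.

1040 s

By Graham's law, t_SO₂/t_F₂ = √(M_SO₂/M_F₂) = √(64.07/38.00) = √1.686 = 1.298.
So the time for SO₂ is 801 × 1.298 = 1040 s.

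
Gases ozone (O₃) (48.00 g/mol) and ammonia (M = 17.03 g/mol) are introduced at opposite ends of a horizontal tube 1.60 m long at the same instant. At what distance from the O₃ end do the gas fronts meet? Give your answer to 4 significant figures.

0.5973 m

In equal time, each gas travels a distance ∝ its rate ∝ 1/√M, so d_O₃/d_NH₃ = √(M_NH₃/M_O₃) = √(17.03/48.00) = 0.5956.
With d_O₃ + d_NH₃ = 1.60 m, d_NH₃ = 1.60/(1 + 0.5956) = 1.003 m.
d_O₃ = 1.60 − 1.003 = 0.5973 m.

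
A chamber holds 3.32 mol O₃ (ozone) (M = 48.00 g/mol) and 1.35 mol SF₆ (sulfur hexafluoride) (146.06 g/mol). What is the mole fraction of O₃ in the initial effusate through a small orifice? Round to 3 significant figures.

The effusion rate of species i is ∝ p_i/√M_i ∝ n_i/√M_i.
Mole fraction of O₃ in the effusate = (n_O₃/√M_O₃) / (n_O₃/√M_O₃ + n_SF₆/√M_SF₆)
= (3.32/√48.00) / (3.32/√48.00 + 1.35/√146.06) = 0.4792/(0.4792 + 0.1117) = 0.811.

0.811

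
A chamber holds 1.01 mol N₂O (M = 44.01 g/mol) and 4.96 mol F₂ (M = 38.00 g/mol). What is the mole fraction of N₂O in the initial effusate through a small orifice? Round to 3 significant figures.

The effusion rate of species i is ∝ p_i/√M_i ∝ n_i/√M_i.
So x_N₂O in the escaping gas = (n_N₂O/√M_N₂O) / Σ(n_i/√M_i)
= (1.01/√44.01) / (1.01/√44.01 + 4.96/√38.00) = 0.1522/(0.1522 + 0.8046) = 0.159.

0.159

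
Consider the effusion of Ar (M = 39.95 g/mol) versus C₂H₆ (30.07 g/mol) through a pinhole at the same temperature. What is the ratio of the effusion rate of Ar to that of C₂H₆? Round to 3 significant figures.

0.868

From Graham's law, rate_Ar/rate_C₂H₆ = √(M_C₂H₆/M_Ar) = √(30.07/39.95) = √0.7527 = 0.868.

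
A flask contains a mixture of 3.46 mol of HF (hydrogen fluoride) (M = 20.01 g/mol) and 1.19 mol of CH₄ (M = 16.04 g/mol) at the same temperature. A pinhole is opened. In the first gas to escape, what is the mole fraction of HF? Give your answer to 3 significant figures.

0.722

The effusion rate of species i is ∝ p_i/√M_i ∝ n_i/√M_i.
Mole fraction of HF in the effusate = (n_HF/√M_HF) / (n_HF/√M_HF + n_CH₄/√M_CH₄)
= (3.46/√20.01) / (3.46/√20.01 + 1.19/√16.04) = 0.7735/(0.7735 + 0.2971) = 0.722.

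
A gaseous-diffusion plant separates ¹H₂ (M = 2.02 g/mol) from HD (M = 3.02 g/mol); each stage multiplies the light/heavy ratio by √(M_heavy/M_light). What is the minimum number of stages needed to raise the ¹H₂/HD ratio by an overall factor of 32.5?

Per stage α = (3.02/2.02)^(1/2) = 1.49505^0.5, giving ln α = 0.2011.
Need α^N ≥ 32.5 ⇒ N ≥ ln(32.5) / ln α = 3.481 / 0.2011 = 17.31.
So at least 18 stages are needed.

18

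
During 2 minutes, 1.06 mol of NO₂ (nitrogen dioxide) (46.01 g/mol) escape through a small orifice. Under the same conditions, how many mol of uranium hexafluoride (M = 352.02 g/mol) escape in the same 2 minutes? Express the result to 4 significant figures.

Since effusion rate ∝ 1/√M, rate_UF₆/rate_NO₂ = √(M_NO₂/M_UF₆) = √(46.01/352.02) = √0.1307 = 0.3615.
So the amount for UF₆ is 1.06 × 0.3615 = 0.3832 mol.

0.3832 mol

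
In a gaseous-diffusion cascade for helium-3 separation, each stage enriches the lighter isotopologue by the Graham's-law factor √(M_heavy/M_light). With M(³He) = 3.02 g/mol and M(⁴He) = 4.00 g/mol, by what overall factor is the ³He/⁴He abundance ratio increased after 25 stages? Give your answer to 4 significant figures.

33.55

Overall factor = α^25 with α = √(4.00/3.02), i.e. (4.00/3.02)^(25/2).
= 1.32450^(25/2) = 33.55.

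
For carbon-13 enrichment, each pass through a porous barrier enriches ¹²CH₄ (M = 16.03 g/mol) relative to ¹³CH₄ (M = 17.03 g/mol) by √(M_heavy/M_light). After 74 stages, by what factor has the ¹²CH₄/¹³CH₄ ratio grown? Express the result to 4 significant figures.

The single-stage factor is √(M_heavy/M_light), so 74 stages give [√(17.03/16.03)]^74 = (17.03/16.03)^(74/2).
= 1.06238^37 = 9.384.

9.384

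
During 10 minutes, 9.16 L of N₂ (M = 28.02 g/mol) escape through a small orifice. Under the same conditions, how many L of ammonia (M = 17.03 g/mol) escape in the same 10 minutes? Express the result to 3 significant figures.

Using Graham's law: rate_NH₃/rate_N₂ = √(M_N₂/M_NH₃) = √(28.02/17.03) = √1.645 = 1.283.
So the volume for NH₃ is 9.16 × 1.283 = 11.7 L.

11.7 L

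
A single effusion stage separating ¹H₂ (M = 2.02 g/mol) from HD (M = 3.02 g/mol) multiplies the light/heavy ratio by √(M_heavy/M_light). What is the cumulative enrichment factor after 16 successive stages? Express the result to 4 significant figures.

24.96

Each stage multiplies the ratio by α = √(3.02/2.02), so after 16 stages the overall factor is α^16 = (3.02/2.02)^(16/2).
= 1.49505^8 = 24.96.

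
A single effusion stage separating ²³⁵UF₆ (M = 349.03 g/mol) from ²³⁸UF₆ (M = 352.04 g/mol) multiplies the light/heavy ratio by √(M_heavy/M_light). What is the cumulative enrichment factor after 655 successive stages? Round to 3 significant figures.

16.6

The single-stage factor is √(M_heavy/M_light), so 655 stages give [√(352.04/349.03)]^655 = (352.04/349.03)^(655/2).
= 1.00862^(655/2) = 16.6.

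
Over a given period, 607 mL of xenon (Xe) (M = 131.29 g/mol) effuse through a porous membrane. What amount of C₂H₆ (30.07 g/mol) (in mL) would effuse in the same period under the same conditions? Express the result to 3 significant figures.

By Graham's law, rate_C₂H₆/rate_Xe = √(M_Xe/M_C₂H₆) = √(131.29/30.07) = √4.366 = 2.090.
So the volume for C₂H₆ is 607 × 2.090 = 1270 mL.

1270 mL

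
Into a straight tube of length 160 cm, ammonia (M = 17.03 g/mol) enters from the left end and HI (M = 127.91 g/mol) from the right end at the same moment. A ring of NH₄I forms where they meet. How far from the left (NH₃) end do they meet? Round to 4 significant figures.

117.2 cm

Graham's law gives d_NH₃/d_HI = rate_NH₃/rate_HI = √(M_HI/M_NH₃) = √(127.91/17.03) = 2.741.
With d_NH₃ + d_HI = 160 cm, d_HI = 160/(1 + 2.741) = 42.77 cm.
d_NH₃ = 160 − 42.77 = 117.2 cm.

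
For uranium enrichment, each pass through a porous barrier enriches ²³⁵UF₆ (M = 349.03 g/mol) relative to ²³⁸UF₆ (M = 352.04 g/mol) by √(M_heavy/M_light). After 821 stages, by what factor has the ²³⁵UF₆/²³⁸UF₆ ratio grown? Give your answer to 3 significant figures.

34.0

Overall factor = α^821 with α = √(352.04/349.03), i.e. (352.04/349.03)^(821/2).
= 1.00862^(821/2) = 34.0.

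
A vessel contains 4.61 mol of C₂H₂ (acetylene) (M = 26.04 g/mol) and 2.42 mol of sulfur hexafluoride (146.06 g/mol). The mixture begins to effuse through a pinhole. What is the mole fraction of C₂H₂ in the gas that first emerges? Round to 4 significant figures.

0.8186

Effusion rate of each component ∝ n_i/√M_i (partial pressure × 1/√M).
So x_C₂H₂ in the escaping gas = (n_C₂H₂/√M_C₂H₂) / Σ(n_i/√M_i)
= (4.61/√26.04) / (4.61/√26.04 + 2.42/√146.06) = 0.9034/(0.9034 + 0.2002) = 0.8186.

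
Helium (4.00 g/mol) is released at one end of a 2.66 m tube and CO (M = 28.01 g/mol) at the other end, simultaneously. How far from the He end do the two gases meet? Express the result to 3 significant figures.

In equal time, each gas travels a distance ∝ its rate ∝ 1/√M, so d_He/d_CO = √(M_CO/M_He) = √(28.01/4.00) = 2.646.
With d_He + d_CO = 2.66 m, d_CO = 2.66/(1 + 2.646) = 0.7295 m.
d_He = 2.66 − 0.7295 = 1.93 m.

1.93 m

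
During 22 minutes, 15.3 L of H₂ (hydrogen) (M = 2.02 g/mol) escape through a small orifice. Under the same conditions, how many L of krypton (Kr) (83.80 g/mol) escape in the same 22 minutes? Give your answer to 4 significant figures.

2.375 L

By Graham's law, rate_Kr/rate_H₂ = √(M_H₂/M_Kr) = √(2.02/83.80) = √0.02411 = 0.1553.
So the volume for Kr is 15.3 × 0.1553 = 2.375 L.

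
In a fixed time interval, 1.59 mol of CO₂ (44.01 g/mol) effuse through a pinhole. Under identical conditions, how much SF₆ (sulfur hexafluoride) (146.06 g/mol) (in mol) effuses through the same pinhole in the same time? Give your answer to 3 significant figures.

Since effusion rate ∝ 1/√M, rate_SF₆/rate_CO₂ = √(M_CO₂/M_SF₆) = √(44.01/146.06) = √0.3013 = 0.5489.
So the amount for SF₆ is 1.59 × 0.5489 = 0.873 mol.

0.873 mol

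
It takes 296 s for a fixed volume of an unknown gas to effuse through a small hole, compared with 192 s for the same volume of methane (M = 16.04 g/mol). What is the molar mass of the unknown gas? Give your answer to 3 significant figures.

Graham's law gives t_X/t_CH₄ = √(M_X/M_CH₄).
296/192 = 1.542 = √(M_X/16.04)
M_X = 16.04 × 1.542² = 16.04 × 2.377 = 38.1 g/mol

38.1 g/mol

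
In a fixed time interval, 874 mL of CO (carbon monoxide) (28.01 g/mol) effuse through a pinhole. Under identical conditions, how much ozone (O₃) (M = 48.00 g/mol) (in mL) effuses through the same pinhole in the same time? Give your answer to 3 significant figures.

From Graham's law, rate_O₃/rate_CO = √(M_CO/M_O₃) = √(28.01/48.00) = √0.5835 = 0.7639.
So the volume for O₃ is 874 × 0.7639 = 668 mL.

668 mL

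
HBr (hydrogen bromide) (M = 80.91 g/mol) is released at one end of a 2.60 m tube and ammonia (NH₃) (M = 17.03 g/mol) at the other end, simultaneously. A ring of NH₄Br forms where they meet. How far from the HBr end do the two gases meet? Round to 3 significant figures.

0.818 m

Distances travelled in equal time are proportional to diffusion rates, so d_HBr/d_NH₃ = √(M_NH₃/M_HBr) = √(17.03/80.91) = 0.4588.
With d_HBr + d_NH₃ = 2.60 m, d_NH₃ = 2.60/(1 + 0.4588) = 1.782 m.
d_HBr = 2.60 − 1.782 = 0.818 m.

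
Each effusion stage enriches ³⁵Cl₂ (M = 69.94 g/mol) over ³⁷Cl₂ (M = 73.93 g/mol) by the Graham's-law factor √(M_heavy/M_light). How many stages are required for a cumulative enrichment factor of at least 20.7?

110

Per stage α = (73.93/69.94)^(1/2) = 1.05705^0.5, giving ln α = 0.02774.
Need α^N ≥ 20.7 ⇒ N ≥ ln(20.7) / ln α = 3.030 / 0.02774 = 109.23.
So at least 110 stages are needed.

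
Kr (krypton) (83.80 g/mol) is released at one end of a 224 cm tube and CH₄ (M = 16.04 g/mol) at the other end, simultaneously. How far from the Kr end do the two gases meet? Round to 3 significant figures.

Distances travelled in equal time are proportional to diffusion rates, so d_Kr/d_CH₄ = √(M_CH₄/M_Kr) = √(16.04/83.80) = 0.4375.
With d_Kr + d_CH₄ = 224 cm, d_CH₄ = 224/(1 + 0.4375) = 155.8 cm.
d_Kr = 224 − 155.8 = 68.2 cm.

68.2 cm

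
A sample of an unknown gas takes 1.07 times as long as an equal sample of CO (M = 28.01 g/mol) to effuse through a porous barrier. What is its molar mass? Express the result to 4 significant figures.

32.07 g/mol

Graham's law gives t_X/t_CO = √(M_X/M_CO).
1.07 = √(M_X/28.01)
M_X = 28.01 × 1.07² = 28.01 × 1.145 = 32.07 g/mol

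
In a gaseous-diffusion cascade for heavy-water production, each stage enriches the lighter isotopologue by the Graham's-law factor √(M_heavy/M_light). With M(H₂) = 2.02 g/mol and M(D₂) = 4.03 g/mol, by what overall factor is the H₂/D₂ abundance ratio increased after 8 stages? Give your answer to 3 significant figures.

Overall factor = α^8 with α = √(4.03/2.02), i.e. (4.03/2.02)^(8/2).
= 1.99505^4 = 15.8.

15.8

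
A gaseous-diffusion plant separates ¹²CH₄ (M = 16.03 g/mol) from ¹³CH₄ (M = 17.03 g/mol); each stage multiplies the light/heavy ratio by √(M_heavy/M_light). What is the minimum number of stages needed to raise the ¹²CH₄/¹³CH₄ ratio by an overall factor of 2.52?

Single-stage factor α = √(17.03/16.03), so ln α = ½ ln(1.06238) = 0.03026.
Need α^N ≥ 2.52 ⇒ N ≥ ln(2.52) / ln α = 0.9243 / 0.03026 = 30.55.
So at least 31 stages are needed.

31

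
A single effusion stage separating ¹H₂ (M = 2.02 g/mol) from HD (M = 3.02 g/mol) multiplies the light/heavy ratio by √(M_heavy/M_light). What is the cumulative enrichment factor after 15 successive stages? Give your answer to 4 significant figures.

The single-stage factor is √(M_heavy/M_light), so 15 stages give [√(3.02/2.02)]^15 = (3.02/2.02)^(15/2).
= 1.49505^(15/2) = 20.41.

20.41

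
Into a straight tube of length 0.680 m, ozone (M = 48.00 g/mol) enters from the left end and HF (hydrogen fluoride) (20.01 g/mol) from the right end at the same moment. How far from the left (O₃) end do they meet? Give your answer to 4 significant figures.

0.2668 m

In equal time, each gas travels a distance ∝ its rate ∝ 1/√M, so d_O₃/d_HF = √(M_HF/M_O₃) = √(20.01/48.00) = 0.6457.
With d_O₃ + d_HF = 0.680 m, d_HF = 0.680/(1 + 0.6457) = 0.4132 m.
d_O₃ = 0.680 − 0.4132 = 0.2668 m.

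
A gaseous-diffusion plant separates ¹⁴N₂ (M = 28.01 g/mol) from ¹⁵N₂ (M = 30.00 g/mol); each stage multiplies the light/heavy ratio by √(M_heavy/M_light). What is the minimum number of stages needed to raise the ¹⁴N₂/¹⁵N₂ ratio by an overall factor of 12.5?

74

Per stage α = (30.00/28.01)^(1/2) = 1.07105^0.5, giving ln α = 0.03432.
Need α^N ≥ 12.5 ⇒ N ≥ ln(12.5) / ln α = 2.526 / 0.03432 = 73.60.
So at least 74 stages are needed.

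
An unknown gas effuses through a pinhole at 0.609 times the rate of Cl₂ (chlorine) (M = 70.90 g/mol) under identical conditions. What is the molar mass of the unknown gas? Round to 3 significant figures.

Graham's law gives rate_X/rate_Cl₂ = √(M_Cl₂/M_X).
0.609 = √(70.90/M_X)
M_X = 70.90 / 0.609² = 70.90 / 0.3709 = 191 g/mol

191 g/mol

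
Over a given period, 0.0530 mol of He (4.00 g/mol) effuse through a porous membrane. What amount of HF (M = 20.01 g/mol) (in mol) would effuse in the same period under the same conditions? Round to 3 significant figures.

0.0237 mol

Graham's law gives rate_HF/rate_He = √(M_He/M_HF) = √(4.00/20.01) = √0.1999 = 0.4471.
So the amount for HF is 0.0530 × 0.4471 = 0.0237 mol.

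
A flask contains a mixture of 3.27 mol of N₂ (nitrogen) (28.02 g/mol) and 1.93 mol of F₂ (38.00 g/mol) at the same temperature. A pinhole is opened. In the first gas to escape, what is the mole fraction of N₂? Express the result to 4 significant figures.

The effusion rate of species i is ∝ p_i/√M_i ∝ n_i/√M_i.
So x_N₂ in the escaping gas = (n_N₂/√M_N₂) / Σ(n_i/√M_i)
= (3.27/√28.02) / (3.27/√28.02 + 1.93/√38.00) = 0.6178/(0.6178 + 0.3131) = 0.6637.

0.6637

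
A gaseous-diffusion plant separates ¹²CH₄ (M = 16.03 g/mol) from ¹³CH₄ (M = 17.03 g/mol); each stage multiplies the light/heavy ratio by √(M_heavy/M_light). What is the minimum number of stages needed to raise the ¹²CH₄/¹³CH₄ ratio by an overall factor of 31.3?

With α = √(17.03/16.03) per stage, ln α = ½ ln(1.06238) = 0.03026.
Need α^N ≥ 31.3 ⇒ N ≥ ln(31.3) / ln α = 3.444 / 0.03026 = 113.81.
Minimum whole number of stages: N = 114.

114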